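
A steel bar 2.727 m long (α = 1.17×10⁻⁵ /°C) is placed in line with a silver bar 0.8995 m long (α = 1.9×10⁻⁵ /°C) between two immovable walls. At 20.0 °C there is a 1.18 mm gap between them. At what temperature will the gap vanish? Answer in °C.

α₁L₁ = 3.19059×10⁻⁵ m/K, α₂L₂ = 1.70905×10⁻⁵ m/K → total 4.89964×10⁻⁵ m/K
ΔT = g/(α₁L₁+α₂L₂) = 1.18×10⁻³ / 4.89964×10⁻⁵ = 24.083 K
T = 20.0 + 24.083 = 44.083 °C

T = 44.1 °C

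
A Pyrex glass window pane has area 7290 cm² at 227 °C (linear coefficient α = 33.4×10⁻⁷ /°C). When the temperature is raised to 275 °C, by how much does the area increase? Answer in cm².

Area coefficient ≈ 2α; |ΔT| = 48 K
ΔA = 2αA₀ΔT = 2(33.4×10⁻⁷)(7290)(48) = 2.34 cm²

ΔA = 2.34 cm²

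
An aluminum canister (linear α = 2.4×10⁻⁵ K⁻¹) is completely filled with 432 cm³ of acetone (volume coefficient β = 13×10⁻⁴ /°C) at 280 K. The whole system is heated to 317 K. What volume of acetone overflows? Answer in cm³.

The canister also expands: β_container ≈ 3α = 7.2×10⁻⁵ /K
Net overflow = V₀(β_liq − 3α_cont)ΔT
β − 3α = 1.30×10⁻³ − 7.2×10⁻⁵ = 1.228×10⁻³ /K; ΔT = 37 K
ΔV = 432 × 1.228×10⁻³ × 37 = 19.6 cm³

19.6 cm³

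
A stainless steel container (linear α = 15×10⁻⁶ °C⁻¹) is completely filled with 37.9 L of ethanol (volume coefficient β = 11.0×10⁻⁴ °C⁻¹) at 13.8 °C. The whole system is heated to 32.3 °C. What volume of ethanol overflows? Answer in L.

The container also expands: β_container ≈ 3α = 4.5×10⁻⁵ /K
Net overflow = V₀(β_liq − 3α_cont)ΔT
β − 3α = 1.10×10⁻³ − 4.5×10⁻⁵ = 1.055×10⁻³ /K; ΔT = 18.5 K
ΔV = 37.9 × 1.055×10⁻³ × 18.5 = 0.740 L

0.740 L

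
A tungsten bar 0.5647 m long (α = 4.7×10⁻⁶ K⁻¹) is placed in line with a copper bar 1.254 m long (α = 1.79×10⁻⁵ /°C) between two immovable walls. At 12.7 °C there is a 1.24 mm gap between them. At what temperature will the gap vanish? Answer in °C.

α₁L₁ = 2.65409×10⁻⁶ m/K, α₂L₂ = 2.24466×10⁻⁵ m/K → total 2.510069×10⁻⁵ m/K
ΔT = g/(α₁L₁+α₂L₂) = 1.24×10⁻³ / 2.510069×10⁻⁵ = 49.401 K
T = 12.7 + 49.401 = 62.101 °C

T = 62.1 °C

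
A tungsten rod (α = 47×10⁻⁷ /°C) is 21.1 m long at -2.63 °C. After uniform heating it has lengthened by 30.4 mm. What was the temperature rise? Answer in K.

ΔT = 307 K

ΔL = αL₀ΔT ⇒ ΔT = ΔL / (αL₀)
ΔT = 30.4×10⁻³ m / (47×10⁻⁷ × 21.1 m) = 306.54 K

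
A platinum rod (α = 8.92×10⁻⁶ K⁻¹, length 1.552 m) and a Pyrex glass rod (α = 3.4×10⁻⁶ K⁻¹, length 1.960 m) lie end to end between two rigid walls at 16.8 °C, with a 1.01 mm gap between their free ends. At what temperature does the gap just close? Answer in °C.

T = 66.0 °C

α₁L₁ = 1.384384×10⁻⁵ m/K, α₂L₂ = 6.664×10⁻⁶ m/K → total 2.050784×10⁻⁵ m/K
ΔT = g/(α₁L₁+α₂L₂) = 1.01×10⁻³ / 2.050784×10⁻⁵ = 49.249 K
T = 16.8 + 49.249 = 66.049 °C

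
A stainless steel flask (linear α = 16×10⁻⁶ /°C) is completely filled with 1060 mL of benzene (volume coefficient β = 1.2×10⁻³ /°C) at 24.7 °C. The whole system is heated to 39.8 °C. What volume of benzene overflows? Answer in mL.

The flask also expands: β_container ≈ 3α = 4.8×10⁻⁵ /K
Net overflow = V₀(β_liq − 3α_cont)ΔT
β − 3α = 1.20×10⁻³ − 4.8×10⁻⁵ = 1.152×10⁻³ /K; ΔT = 15.1 K
ΔV = 1060 × 1.152×10⁻³ × 15.1 = 18.4 mL

18.4 mL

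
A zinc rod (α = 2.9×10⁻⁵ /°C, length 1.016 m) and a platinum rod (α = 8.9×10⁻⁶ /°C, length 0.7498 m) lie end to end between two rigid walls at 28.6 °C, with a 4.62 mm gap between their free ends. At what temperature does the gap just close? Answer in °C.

Gap closes when ΔL₁ + ΔL₂ = 4.62 mm = 4.62×10⁻³ m
(α₁L₁ + α₂L₂)ΔT = g
α₁L₁ + α₂L₂ = 2.9×10⁻⁵×1.016 + 8.9×10⁻⁶×0.7498 = 3.613722×10⁻⁵ m/K
ΔT = 4.62×10⁻³ / 3.613722×10⁻⁵ = 127.85 K
T = 28.6 + 127.85 = 156.45 °C

T = 156 °C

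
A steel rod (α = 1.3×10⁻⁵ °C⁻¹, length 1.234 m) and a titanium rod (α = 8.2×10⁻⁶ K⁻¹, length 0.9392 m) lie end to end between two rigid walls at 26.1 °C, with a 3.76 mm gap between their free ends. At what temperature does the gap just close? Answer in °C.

α₁L₁ = 1.6042×10⁻⁵ m/K, α₂L₂ = 7.70144×10⁻⁶ m/K → total 2.374344×10⁻⁵ m/K
ΔT = g/(α₁L₁+α₂L₂) = 3.76×10⁻³ / 2.374344×10⁻⁵ = 158.36 K
T = 26.1 + 158.36 = 184.46 °C

T = 184 °C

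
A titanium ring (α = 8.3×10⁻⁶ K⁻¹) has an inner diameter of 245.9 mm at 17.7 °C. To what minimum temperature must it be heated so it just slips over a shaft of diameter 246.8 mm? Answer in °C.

Required Δd = 246.8 − 245.9 = 0.9 mm
Δd = αd₀ΔT ⇒ ΔT = Δd/(αd₀) = 0.9 / (8.3×10⁻⁶ × 245.9) = 440.97 K
T_min = 17.7 + 440.97 = 458.67 °C

T = 459 °C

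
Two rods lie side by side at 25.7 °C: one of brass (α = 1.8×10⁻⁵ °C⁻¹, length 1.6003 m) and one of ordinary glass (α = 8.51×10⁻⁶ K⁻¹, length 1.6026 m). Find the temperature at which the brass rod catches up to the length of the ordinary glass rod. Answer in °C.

T = 177.3 °C

Equal length when α₁L₁ΔT − α₂L₂ΔT = L₂ − L₁ = 2.30×10⁻³ m
α₁L₁ = 2.88054×10⁻⁵, α₂L₂ = 1.3638126×10⁻⁵ → Δ(αL) = 1.5167274×10⁻⁵ m/K
ΔT = 2.30×10⁻³ / 1.5167274×10⁻⁵ = 151.642 K, so T = 25.7 + 151.642 = 177.342 °C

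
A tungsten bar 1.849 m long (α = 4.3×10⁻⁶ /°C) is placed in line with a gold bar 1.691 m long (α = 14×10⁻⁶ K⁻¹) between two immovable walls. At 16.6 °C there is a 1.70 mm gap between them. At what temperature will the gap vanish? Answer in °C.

T = 70.4 °C

Gap closes when ΔL₁ + ΔL₂ = 1.70 mm = 1.70×10⁻³ m
(α₁L₁ + α₂L₂)ΔT = g
α₁L₁ + α₂L₂ = 4.3×10⁻⁶×1.849 + 14×10⁻⁶×1.691 = 3.16247×10⁻⁵ m/K
ΔT = 1.70×10⁻³ / 3.16247×10⁻⁵ = 53.755 K
T = 16.6 + 53.755 = 70.355 °C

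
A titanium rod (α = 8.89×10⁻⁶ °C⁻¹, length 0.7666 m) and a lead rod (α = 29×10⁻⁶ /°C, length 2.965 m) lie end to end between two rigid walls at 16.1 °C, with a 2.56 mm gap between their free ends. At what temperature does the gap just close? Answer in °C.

T = 43.7 °C

α₁L₁ = 6.815074×10⁻⁶ m/K, α₂L₂ = 8.5985×10⁻⁵ m/K → total 9.2800074×10⁻⁵ m/K
ΔT = g/(α₁L₁+α₂L₂) = 2.56×10⁻³ / 9.2800074×10⁻⁵ = 27.586 K
T = 16.1 + 27.586 = 43.686 °C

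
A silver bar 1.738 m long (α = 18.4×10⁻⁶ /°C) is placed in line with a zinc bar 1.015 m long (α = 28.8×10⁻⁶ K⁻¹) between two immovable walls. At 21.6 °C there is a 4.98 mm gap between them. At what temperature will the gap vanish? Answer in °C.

T = 103 °C

α₁L₁ = 3.19792×10⁻⁵ m/K, α₂L₂ = 2.9232×10⁻⁵ m/K → total 6.12112×10⁻⁵ m/K
ΔT = g/(α₁L₁+α₂L₂) = 4.98×10⁻³ / 6.12112×10⁻⁵ = 81.36 K
T = 21.6 + 81.36 = 102.96 °C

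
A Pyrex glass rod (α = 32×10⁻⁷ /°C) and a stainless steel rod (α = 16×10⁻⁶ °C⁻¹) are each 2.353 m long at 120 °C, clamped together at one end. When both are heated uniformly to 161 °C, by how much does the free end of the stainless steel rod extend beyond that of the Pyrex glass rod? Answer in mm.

ΔT = 41 K
Pyrex glass: ΔL = 32×10⁻⁷ × 2.353 m × 41 = 3.0871×10⁻⁴ m = 0.30871 mm
stainless steel: ΔL = 16×10⁻⁶ × 2.353 m × 41 = 1.5436×10⁻³ m = 1.5436 mm
difference = 1.5436 − 0.30871 = 1.23489 mm

1.23 mm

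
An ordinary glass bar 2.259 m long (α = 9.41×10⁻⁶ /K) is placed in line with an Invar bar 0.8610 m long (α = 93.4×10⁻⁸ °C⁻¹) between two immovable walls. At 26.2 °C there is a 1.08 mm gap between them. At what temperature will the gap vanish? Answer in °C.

Gap closes when ΔL₁ + ΔL₂ = 1.08 mm = 1.08×10⁻³ m
(α₁L₁ + α₂L₂)ΔT = g
α₁L₁ + α₂L₂ = 9.41×10⁻⁶×2.259 + 93.4×10⁻⁸×0.8610 = 2.2061364×10⁻⁵ m/K
ΔT = 1.08×10⁻³ / 2.2061364×10⁻⁵ = 48.954 K
T = 26.2 + 48.954 = 75.154 °C

T = 75.2 °C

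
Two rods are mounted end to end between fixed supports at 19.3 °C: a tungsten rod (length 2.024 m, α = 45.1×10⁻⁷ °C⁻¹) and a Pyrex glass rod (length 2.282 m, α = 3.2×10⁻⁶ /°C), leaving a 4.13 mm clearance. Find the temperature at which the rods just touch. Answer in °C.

Gap closes when ΔL₁ + ΔL₂ = 4.13 mm = 4.13×10⁻³ m
(α₁L₁ + α₂L₂)ΔT = g
α₁L₁ + α₂L₂ = 45.1×10⁻⁷×2.024 + 3.2×10⁻⁶×2.282 = 1.643064×10⁻⁵ m/K
ΔT = 4.13×10⁻³ / 1.643064×10⁻⁵ = 251.36 K
T = 19.3 + 251.36 = 270.66 °C

T = 271 °C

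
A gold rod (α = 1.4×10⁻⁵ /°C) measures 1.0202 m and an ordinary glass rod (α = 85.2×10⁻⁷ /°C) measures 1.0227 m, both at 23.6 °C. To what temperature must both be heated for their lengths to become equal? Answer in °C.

T = 472.5 °C

Equal length when α₁L₁ΔT − α₂L₂ΔT = L₂ − L₁ = 2.50×10⁻³ m
α₁L₁ = 1.42828×10⁻⁵, α₂L₂ = 8.713404×10⁻⁶ → Δ(αL) = 5.569396×10⁻⁶ m/K
ΔT = 2.50×10⁻³ / 5.569396×10⁻⁶ = 448.882 K, so T = 23.6 + 448.882 = 472.482 °C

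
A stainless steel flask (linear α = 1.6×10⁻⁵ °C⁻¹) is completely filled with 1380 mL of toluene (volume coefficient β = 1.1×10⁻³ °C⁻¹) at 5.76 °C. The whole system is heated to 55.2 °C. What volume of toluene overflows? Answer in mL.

The flask also expands: β_container ≈ 3α = 4.8×10⁻⁵ /K
Net overflow = V₀(β_liq − 3α_cont)ΔT
β − 3α = 1.10×10⁻³ − 4.8×10⁻⁵ = 1.052×10⁻³ /K; ΔT = 49.44 K
ΔV = 1380 × 1.052×10⁻³ × 49.44 = 71.8 mL

71.8 mL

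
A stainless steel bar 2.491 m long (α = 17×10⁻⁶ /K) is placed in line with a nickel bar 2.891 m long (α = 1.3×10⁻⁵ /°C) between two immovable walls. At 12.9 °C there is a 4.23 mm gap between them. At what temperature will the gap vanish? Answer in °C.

Gap closes when ΔL₁ + ΔL₂ = 4.23 mm = 4.23×10⁻³ m
(α₁L₁ + α₂L₂)ΔT = g
α₁L₁ + α₂L₂ = 17×10⁻⁶×2.491 + 1.3×10⁻⁵×2.891 = 7.993×10⁻⁵ m/K
ΔT = 4.23×10⁻³ / 7.993×10⁻⁵ = 52.921 K
T = 12.9 + 52.921 = 65.821 °C

T = 65.8 °C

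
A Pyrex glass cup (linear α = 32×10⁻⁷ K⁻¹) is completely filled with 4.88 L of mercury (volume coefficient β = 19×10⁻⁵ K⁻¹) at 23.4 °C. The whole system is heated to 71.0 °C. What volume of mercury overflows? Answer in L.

0.0419 L

The cup also expands: β_container ≈ 3α = 9.6×10⁻⁶ /K
Net overflow = V₀(β_liq − 3α_cont)ΔT
β − 3α = 1.90×10⁻⁴ − 9.6×10⁻⁶ = 1.804×10⁻⁴ /K; ΔT = 47.6 K
ΔV = 4.88 × 1.804×10⁻⁴ × 47.6 = 0.0419 L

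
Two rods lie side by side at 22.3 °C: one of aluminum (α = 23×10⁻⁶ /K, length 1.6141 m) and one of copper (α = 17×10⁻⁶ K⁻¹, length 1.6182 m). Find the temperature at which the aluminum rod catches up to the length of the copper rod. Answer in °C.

L₁(1 + α₁ΔT) = L₂(1 + α₂ΔT) ⇒ ΔT = (L₂ − L₁)/(α₁L₁ − α₂L₂)
L₂ − L₁ = 1.6182 − 1.6141 = 4.10×10⁻³ m
α₁L₁ − α₂L₂ = 23×10⁻⁶×1.6141 − 17×10⁻⁶×1.6182 = 9.6149×10⁻⁶ m/K
ΔT = 4.10×10⁻³ / 9.6149×10⁻⁶ = 426.421 K
T = 22.3 + 426.421 = 448.721 °C

T = 448.7 °C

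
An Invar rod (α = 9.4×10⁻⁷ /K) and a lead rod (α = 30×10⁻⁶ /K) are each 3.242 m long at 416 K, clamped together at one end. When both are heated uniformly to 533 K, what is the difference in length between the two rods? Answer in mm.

ΔT = 117 K
Invar: ΔL = 9.4×10⁻⁷ × 3.242 m × 117 = 3.5656×10⁻⁴ m = 0.35656 mm
lead: ΔL = 30×10⁻⁶ × 3.242 m × 117 = 1.1379×10⁻² m = 11.379 mm
difference = 11.379 − 0.35656 = 11.02244 mm

11.0 mm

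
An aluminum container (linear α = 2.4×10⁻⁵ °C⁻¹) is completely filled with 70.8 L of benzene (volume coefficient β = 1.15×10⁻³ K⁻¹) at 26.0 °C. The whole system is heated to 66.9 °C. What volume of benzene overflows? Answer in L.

The container also expands: β_container ≈ 3α = 7.2×10⁻⁵ /K
Net overflow = V₀(β_liq − 3α_cont)ΔT
β − 3α = 1.15×10⁻³ − 7.2×10⁻⁵ = 1.078×10⁻³ /K; ΔT = 40.9 K
ΔV = 70.8 × 1.078×10⁻³ × 40.9 = 3.12 L

3.12 L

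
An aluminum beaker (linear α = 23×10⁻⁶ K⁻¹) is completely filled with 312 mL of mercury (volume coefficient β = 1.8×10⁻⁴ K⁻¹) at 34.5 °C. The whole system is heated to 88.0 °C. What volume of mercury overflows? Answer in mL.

The beaker also expands: β_container ≈ 3α = 6.9×10⁻⁵ /K
Net overflow = V₀(β_liq − 3α_cont)ΔT
β − 3α = 1.80×10⁻⁴ − 6.9×10⁻⁵ = 1.11×10⁻⁴ /K; ΔT = 53.5 K
ΔV = 312 × 1.11×10⁻⁴ × 53.5 = 1.85 mL

1.85 mL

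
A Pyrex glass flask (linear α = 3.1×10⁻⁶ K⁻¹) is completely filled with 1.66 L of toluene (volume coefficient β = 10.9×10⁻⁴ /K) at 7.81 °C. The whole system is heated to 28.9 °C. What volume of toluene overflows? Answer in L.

The flask also expands: β_container ≈ 3α = 9.3×10⁻⁶ /K
Net overflow = V₀(β_liq − 3α_cont)ΔT
β − 3α = 1.09×10⁻³ − 9.3×10⁻⁶ = 1.0807×10⁻³ /K; ΔT = 21.09 K
ΔV = 1.66 × 1.0807×10⁻³ × 21.09 = 0.0378 L

0.0378 L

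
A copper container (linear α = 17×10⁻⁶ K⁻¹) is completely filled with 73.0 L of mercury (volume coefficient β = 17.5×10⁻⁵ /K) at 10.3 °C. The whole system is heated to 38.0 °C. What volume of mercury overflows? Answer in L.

0.251 L

The container also expands: β_container ≈ 3α = 5.1×10⁻⁵ /K
Net overflow = V₀(β_liq − 3α_cont)ΔT
β − 3α = 1.75×10⁻⁴ − 5.1×10⁻⁵ = 1.24×10⁻⁴ /K; ΔT = 27.7 K
ΔV = 73.0 × 1.24×10⁻⁴ × 27.7 = 0.251 L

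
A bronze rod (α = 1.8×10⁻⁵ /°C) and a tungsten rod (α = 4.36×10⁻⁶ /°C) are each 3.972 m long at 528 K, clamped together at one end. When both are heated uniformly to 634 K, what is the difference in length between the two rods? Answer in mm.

ΔT = 106 K
bronze: ΔL = 1.8×10⁻⁵ × 3.972 m × 106 = 7.5786×10⁻³ m = 7.5786 mm
tungsten: ΔL = 4.36×10⁻⁶ × 3.972 m × 106 = 1.8357×10⁻³ m = 1.8357 mm
difference = 7.5786 − 1.8357 = 5.7429 mm

5.74 mm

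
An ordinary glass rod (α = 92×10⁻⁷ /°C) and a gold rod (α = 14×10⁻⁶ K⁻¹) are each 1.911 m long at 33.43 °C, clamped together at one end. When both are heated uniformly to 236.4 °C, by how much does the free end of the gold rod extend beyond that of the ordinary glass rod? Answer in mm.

ΔT = 202.97 K
ordinary glass: ΔL = 92×10⁻⁷ × 1.911 m × 202.97 = 3.5685×10⁻³ m = 3.5685 mm
gold: ΔL = 14×10⁻⁶ × 1.911 m × 202.97 = 5.4303×10⁻³ m = 5.4303 mm
difference = 5.4303 − 3.5685 = 1.8618 mm

1.86 mm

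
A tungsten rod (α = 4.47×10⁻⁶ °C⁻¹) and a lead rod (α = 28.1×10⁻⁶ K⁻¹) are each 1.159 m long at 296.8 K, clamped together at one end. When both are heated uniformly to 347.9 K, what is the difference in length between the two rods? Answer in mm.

ΔT = 51.1 K
tungsten: ΔL = 4.47×10⁻⁶ × 1.159 m × 51.1 = 2.6474×10⁻⁴ m = 0.26474 mm
lead: ΔL = 28.1×10⁻⁶ × 1.159 m × 51.1 = 1.6642×10⁻³ m = 1.6642 mm
difference = 1.6642 − 0.26474 = 1.39946 mm

1.40 mm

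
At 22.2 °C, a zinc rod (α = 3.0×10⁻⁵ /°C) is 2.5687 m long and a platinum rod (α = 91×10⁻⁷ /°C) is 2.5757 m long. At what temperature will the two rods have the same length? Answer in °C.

T = 152.7 °C

Equal length when α₁L₁ΔT − α₂L₂ΔT = L₂ − L₁ = 7.00×10⁻³ m
α₁L₁ = 7.7061×10⁻⁵, α₂L₂ = 2.343887×10⁻⁵ → Δ(αL) = 5.362213×10⁻⁵ m/K
ΔT = 7.00×10⁻³ / 5.362213×10⁻⁵ = 130.543 K, so T = 22.2 + 130.543 = 152.743 °C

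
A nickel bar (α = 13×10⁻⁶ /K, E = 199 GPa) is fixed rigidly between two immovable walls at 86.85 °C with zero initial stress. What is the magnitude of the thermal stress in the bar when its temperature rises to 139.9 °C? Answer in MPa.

Fully constrained: the free strain ε = αΔT is blocked, so σ = Eε = EαΔT.
|ΔT| = 53.05 K
σ = 199×10⁹ × 13×10⁻⁶ × 53.05 = 1.37×10⁸ Pa

σ = 137 MPa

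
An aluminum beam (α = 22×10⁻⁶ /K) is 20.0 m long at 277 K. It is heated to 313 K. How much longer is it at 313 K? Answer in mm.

|ΔT| = |313 − 277| = 36 K
ΔL = αL₀ΔT = (22×10⁻⁶)(20.0)(36) = 1.58×10⁻² m

ΔL = 15.8 mm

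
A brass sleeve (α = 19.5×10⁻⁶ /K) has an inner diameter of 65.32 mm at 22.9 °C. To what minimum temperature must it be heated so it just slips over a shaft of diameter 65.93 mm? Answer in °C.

T = 502 °C

Required Δd = 65.93 − 65.32 = 0.61 mm
Δd = αd₀ΔT ⇒ ΔT = Δd/(αd₀) = 0.61 / (19.5×10⁻⁶ × 65.32) = 478.90 K
T_min = 22.9 + 478.90 = 501.80 °C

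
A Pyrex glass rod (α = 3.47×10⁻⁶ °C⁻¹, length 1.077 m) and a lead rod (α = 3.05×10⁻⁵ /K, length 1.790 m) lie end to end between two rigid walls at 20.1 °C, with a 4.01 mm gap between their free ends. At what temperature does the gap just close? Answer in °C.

T = 88.8 °C

Gap closes when ΔL₁ + ΔL₂ = 4.01 mm = 4.01×10⁻³ m
(α₁L₁ + α₂L₂)ΔT = g
α₁L₁ + α₂L₂ = 3.47×10⁻⁶×1.077 + 3.05×10⁻⁵×1.790 = 5.833219×10⁻⁵ m/K
ΔT = 4.01×10⁻³ / 5.833219×10⁻⁵ = 68.744 K
T = 20.1 + 68.744 = 88.844 °C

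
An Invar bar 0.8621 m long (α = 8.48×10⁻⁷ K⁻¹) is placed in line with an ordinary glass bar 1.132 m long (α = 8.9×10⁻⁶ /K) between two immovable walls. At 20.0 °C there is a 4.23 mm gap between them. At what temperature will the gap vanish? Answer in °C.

T = 411 °C

Gap closes when ΔL₁ + ΔL₂ = 4.23 mm = 4.23×10⁻³ m
(α₁L₁ + α₂L₂)ΔT = g
α₁L₁ + α₂L₂ = 8.48×10⁻⁷×0.8621 + 8.9×10⁻⁶×1.132 = 1.08058608×10⁻⁵ m/K
ΔT = 4.23×10⁻³ / 1.08058608×10⁻⁵ = 391.45 K
T = 20.0 + 391.45 = 411.45 °C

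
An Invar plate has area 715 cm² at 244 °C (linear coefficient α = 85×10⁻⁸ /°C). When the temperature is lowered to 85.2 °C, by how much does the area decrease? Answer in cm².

Area coefficient ≈ 2α; |ΔT| = 158.8 K
ΔA = 2αA₀ΔT = 2(85×10⁻⁸)(715)(158.8) = 0.193 cm²

ΔA = 0.193 cm²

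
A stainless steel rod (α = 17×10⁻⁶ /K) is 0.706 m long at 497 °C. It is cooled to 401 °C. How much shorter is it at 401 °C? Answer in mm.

|ΔT| = |401 − 497| = 96 K
ΔL = αL₀ΔT = (17×10⁻⁶)(0.706)(96) = 1.15×10⁻³ m

ΔL = 1.15 mm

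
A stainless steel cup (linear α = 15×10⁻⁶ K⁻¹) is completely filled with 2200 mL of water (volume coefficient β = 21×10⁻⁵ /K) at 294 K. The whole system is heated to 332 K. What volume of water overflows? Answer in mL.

13.8 mL

The cup also expands: β_container ≈ 3α = 4.5×10⁻⁵ /K
Net overflow = V₀(β_liq − 3α_cont)ΔT
β − 3α = 2.10×10⁻⁴ − 4.5×10⁻⁵ = 1.65×10⁻⁴ /K; ΔT = 38 K
ΔV = 2200 × 1.65×10⁻⁴ × 38 = 13.8 mL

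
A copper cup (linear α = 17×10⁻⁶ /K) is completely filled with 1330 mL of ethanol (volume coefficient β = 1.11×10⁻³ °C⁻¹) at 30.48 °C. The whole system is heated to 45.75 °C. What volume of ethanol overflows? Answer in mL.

The cup also expands: β_container ≈ 3α = 5.1×10⁻⁵ /K
Net overflow = V₀(β_liq − 3α_cont)ΔT
β − 3α = 1.11×10⁻³ − 5.1×10⁻⁵ = 1.059×10⁻³ /K; ΔT = 15.27 K
ΔV = 1330 × 1.059×10⁻³ × 15.27 = 21.5 mL

21.5 mL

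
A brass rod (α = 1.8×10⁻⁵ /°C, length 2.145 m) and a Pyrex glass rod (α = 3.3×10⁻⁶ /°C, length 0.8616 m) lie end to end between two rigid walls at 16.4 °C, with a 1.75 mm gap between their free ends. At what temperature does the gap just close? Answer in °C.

T = 58.6 °C

Gap closes when ΔL₁ + ΔL₂ = 1.75 mm = 1.75×10⁻³ m
(α₁L₁ + α₂L₂)ΔT = g
α₁L₁ + α₂L₂ = 1.8×10⁻⁵×2.145 + 3.3×10⁻⁶×0.8616 = 4.145328×10⁻⁵ m/K
ΔT = 1.75×10⁻³ / 4.145328×10⁻⁵ = 42.216 K
T = 16.4 + 42.216 = 58.616 °C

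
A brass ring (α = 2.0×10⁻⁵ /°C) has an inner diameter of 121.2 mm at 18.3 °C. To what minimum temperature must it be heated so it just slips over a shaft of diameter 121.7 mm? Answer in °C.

T = 225 °C

Required Δd = 121.7 − 121.2 = 0.5 mm
Δd = αd₀ΔT ⇒ ΔT = Δd/(αd₀) = 0.5 / (2.0×10⁻⁵ × 121.2) = 206.27 K
T_min = 18.3 + 206.27 = 224.57 °C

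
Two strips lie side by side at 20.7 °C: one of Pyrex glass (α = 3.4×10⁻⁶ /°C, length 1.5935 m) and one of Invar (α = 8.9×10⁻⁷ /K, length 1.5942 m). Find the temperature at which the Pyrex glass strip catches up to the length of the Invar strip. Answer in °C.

T = 195.7 °C

Equal length when α₁L₁ΔT − α₂L₂ΔT = L₂ − L₁ = 7.00×10⁻⁴ m
α₁L₁ = 5.4179×10⁻⁶, α₂L₂ = 1.418838×10⁻⁶ → Δ(αL) = 3.999062×10⁻⁶ m/K
ΔT = 7.00×10⁻⁴ / 3.999062×10⁻⁶ = 175.041 K, so T = 20.7 + 175.041 = 195.741 °C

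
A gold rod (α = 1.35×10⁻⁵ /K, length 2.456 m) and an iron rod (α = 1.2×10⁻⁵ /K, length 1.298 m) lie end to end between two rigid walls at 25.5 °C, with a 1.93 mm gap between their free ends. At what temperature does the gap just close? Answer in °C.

α₁L₁ = 3.3156×10⁻⁵ m/K, α₂L₂ = 1.5576×10⁻⁵ m/K → total 4.8732×10⁻⁵ m/K
ΔT = g/(α₁L₁+α₂L₂) = 1.93×10⁻³ / 4.8732×10⁻⁵ = 39.604 K
T = 25.5 + 39.604 = 65.104 °C

T = 65.1 °C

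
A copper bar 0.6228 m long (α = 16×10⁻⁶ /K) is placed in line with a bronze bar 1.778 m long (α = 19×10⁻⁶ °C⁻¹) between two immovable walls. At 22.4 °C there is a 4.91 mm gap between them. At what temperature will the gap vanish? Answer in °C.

T = 135 °C

α₁L₁ = 9.9648×10⁻⁶ m/K, α₂L₂ = 3.3782×10⁻⁵ m/K → total 4.37468×10⁻⁵ m/K
ΔT = g/(α₁L₁+α₂L₂) = 4.91×10⁻³ / 4.37468×10⁻⁵ = 112.24 K
T = 22.4 + 112.24 = 134.64 °C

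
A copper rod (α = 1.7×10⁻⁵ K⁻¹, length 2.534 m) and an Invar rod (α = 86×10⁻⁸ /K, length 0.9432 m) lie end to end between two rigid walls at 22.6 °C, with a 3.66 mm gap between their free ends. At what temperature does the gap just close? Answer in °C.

T = 106 °C

α₁L₁ = 4.3078×10⁻⁵ m/K, α₂L₂ = 8.11152×10⁻⁷ m/K → total 4.3889152×10⁻⁵ m/K
ΔT = g/(α₁L₁+α₂L₂) = 3.66×10⁻³ / 4.3889152×10⁻⁵ = 83.39 K
T = 22.6 + 83.39 = 105.99 °C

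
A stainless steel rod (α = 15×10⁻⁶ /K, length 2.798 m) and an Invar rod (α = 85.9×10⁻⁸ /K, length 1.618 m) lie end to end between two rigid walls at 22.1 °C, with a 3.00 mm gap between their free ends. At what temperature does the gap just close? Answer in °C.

α₁L₁ = 4.197×10⁻⁵ m/K, α₂L₂ = 1.389862×10⁻⁶ m/K → total 4.3359862×10⁻⁵ m/K
ΔT = g/(α₁L₁+α₂L₂) = 3.00×10⁻³ / 4.3359862×10⁻⁵ = 69.188 K
T = 22.1 + 69.188 = 91.288 °C

T = 91.3 °C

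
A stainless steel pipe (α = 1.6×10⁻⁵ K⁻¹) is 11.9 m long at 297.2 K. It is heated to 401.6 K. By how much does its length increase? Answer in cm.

ΔL = 1.99 cm

|ΔT| = |401.6 − 297.2| = 104.4 K
ΔL = αL₀ΔT = (1.6×10⁻⁵)(11.9)(104.4) = 1.99×10⁻² m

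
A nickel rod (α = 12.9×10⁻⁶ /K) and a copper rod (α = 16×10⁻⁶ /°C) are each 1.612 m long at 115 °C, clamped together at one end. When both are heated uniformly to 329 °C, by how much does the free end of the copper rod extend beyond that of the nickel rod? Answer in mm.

1.07 mm

ΔT = 214 K
nickel: ΔL = 12.9×10⁻⁶ × 1.612 m × 214 = 4.4501×10⁻³ m = 4.4501 mm
copper: ΔL = 16×10⁻⁶ × 1.612 m × 214 = 5.5195×10⁻³ m = 5.5195 mm
difference = 5.5195 − 4.4501 = 1.0694 mm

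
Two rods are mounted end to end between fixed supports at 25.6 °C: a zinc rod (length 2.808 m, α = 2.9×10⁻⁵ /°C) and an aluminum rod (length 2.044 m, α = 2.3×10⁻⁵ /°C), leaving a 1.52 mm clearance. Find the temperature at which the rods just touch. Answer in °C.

α₁L₁ = 8.1432×10⁻⁵ m/K, α₂L₂ = 4.7012×10⁻⁵ m/K → total 1.28444×10⁻⁴ m/K
ΔT = g/(α₁L₁+α₂L₂) = 1.52×10⁻³ / 1.28444×10⁻⁴ = 11.834 K
T = 25.6 + 11.834 = 37.434 °C

T = 37.4 °C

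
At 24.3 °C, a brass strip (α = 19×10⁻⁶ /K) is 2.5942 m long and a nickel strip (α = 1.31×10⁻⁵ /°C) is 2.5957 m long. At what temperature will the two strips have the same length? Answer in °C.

T = 122.4 °C

Equal length when α₁L₁ΔT − α₂L₂ΔT = L₂ − L₁ = 1.50×10⁻³ m
α₁L₁ = 4.92898×10⁻⁵, α₂L₂ = 3.400367×10⁻⁵ → Δ(αL) = 1.528613×10⁻⁵ m/K
ΔT = 1.50×10⁻³ / 1.528613×10⁻⁵ = 98.128 K, so T = 24.3 + 98.128 = 122.428 °C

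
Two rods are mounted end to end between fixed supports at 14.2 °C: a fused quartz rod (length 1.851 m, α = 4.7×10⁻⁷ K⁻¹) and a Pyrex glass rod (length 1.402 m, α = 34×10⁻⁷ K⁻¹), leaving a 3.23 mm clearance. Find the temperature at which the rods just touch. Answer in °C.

T = 587 °C

Gap closes when ΔL₁ + ΔL₂ = 3.23 mm = 3.23×10⁻³ m
(α₁L₁ + α₂L₂)ΔT = g
α₁L₁ + α₂L₂ = 4.7×10⁻⁷×1.851 + 34×10⁻⁷×1.402 = 5.63677×10⁻⁶ m/K
ΔT = 3.23×10⁻³ / 5.63677×10⁻⁶ = 573.02 K
T = 14.2 + 573.02 = 587.22 °C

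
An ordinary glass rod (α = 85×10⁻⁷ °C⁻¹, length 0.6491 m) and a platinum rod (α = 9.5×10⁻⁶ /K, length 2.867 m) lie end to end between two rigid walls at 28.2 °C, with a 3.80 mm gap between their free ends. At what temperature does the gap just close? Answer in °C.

T = 144 °C

α₁L₁ = 5.51735×10⁻⁶ m/K, α₂L₂ = 2.72365×10⁻⁵ m/K → total 3.275385×10⁻⁵ m/K
ΔT = g/(α₁L₁+α₂L₂) = 3.80×10⁻³ / 3.275385×10⁻⁵ = 116.02 K
T = 28.2 + 116.02 = 144.22 °C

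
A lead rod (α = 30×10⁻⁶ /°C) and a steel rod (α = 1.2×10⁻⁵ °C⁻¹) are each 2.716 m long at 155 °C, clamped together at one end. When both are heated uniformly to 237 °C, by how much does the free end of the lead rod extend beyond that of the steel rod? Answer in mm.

ΔT = 82 K
lead: ΔL = 30×10⁻⁶ × 2.716 m × 82 = 6.6814×10⁻³ m = 6.6814 mm
steel: ΔL = 1.2×10⁻⁵ × 2.716 m × 82 = 2.6725×10⁻³ m = 2.6725 mm
difference = 6.6814 − 2.6725 = 4.0089 mm

4.01 mm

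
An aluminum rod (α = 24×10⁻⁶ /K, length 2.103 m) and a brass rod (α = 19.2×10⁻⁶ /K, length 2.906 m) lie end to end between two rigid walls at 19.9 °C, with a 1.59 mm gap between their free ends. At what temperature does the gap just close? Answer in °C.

α₁L₁ = 5.0472×10⁻⁵ m/K, α₂L₂ = 5.57952×10⁻⁵ m/K → total 1.062672×10⁻⁴ m/K
ΔT = g/(α₁L₁+α₂L₂) = 1.59×10⁻³ / 1.062672×10⁻⁴ = 14.962 K
T = 19.9 + 14.962 = 34.862 °C

T = 34.9 °C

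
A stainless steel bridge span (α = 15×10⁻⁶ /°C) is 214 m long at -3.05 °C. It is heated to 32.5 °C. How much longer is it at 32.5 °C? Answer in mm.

ΔL = 114 mm

|ΔT| = |32.5 − (-3.05)| = 35.55 K
ΔL = αL₀ΔT = (15×10⁻⁶)(214)(35.55) = 1.14×10⁻¹ m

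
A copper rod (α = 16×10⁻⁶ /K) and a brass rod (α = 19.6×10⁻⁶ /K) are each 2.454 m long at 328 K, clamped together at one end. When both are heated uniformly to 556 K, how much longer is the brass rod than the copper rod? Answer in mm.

ΔT = 228 K
copper: ΔL = 16×10⁻⁶ × 2.454 m × 228 = 8.9522×10⁻³ m = 8.9522 mm
brass: ΔL = 19.6×10⁻⁶ × 2.454 m × 228 = 1.0966×10⁻² m = 10.966 mm
difference = 10.966 − 8.9522 = 2.0138 mm

2.01 mm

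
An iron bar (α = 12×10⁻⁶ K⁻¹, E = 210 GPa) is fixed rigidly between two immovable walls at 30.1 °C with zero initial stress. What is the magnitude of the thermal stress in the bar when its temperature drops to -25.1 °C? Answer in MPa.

Fully constrained: the free strain ε = αΔT is blocked, so σ = Eε = EαΔT.
|ΔT| = 55.2 K
σ = 210×10⁹ × 12×10⁻⁶ × 55.2 = 1.39×10⁸ Pa

σ = 139 MPa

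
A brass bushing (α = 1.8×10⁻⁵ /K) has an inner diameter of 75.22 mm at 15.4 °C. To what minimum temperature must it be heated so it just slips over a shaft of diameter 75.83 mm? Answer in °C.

Required Δd = 75.83 − 75.22 = 0.61 mm
Δd = αd₀ΔT ⇒ ΔT = Δd/(αd₀) = 0.61 / (1.8×10⁻⁵ × 75.22) = 450.53 K
T_min = 15.4 + 450.53 = 465.93 °C

T = 466 °C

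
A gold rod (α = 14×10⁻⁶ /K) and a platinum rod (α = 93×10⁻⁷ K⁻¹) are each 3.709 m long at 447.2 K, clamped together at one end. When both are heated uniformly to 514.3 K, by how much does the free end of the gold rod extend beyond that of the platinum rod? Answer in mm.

1.17 mm

ΔT = 67.1 K
gold: ΔL = 14×10⁻⁶ × 3.709 m × 67.1 = 3.4842×10⁻³ m = 3.4842 mm
platinum: ΔL = 93×10⁻⁷ × 3.709 m × 67.1 = 2.3145×10⁻³ m = 2.3145 mm
difference = 3.4842 − 2.3145 = 1.1697 mm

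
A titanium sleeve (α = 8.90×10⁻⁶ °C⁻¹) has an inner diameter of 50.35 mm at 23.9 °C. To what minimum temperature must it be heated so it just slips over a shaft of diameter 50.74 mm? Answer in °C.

Required Δd = 50.74 − 50.35 = 0.39 mm
Δd = αd₀ΔT ⇒ ΔT = Δd/(αd₀) = 0.39 / (8.90×10⁻⁶ × 50.35) = 870.31 K
T_min = 23.9 + 870.31 = 894.21 °C

T = 894 °C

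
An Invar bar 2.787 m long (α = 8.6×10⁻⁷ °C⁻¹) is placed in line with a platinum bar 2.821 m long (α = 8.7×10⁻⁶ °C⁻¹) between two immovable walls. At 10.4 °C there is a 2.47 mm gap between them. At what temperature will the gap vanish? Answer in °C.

α₁L₁ = 2.39682×10⁻⁶ m/K, α₂L₂ = 2.45427×10⁻⁵ m/K → total 2.693952×10⁻⁵ m/K
ΔT = g/(α₁L₁+α₂L₂) = 2.47×10⁻³ / 2.693952×10⁻⁵ = 91.69 K
T = 10.4 + 91.69 = 102.09 °C

T = 102 °C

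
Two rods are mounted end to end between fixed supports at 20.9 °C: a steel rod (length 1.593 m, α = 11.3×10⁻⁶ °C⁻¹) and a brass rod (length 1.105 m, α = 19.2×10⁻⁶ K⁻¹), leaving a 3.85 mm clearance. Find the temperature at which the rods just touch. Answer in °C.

T = 119 °C

Gap closes when ΔL₁ + ΔL₂ = 3.85 mm = 3.85×10⁻³ m
(α₁L₁ + α₂L₂)ΔT = g
α₁L₁ + α₂L₂ = 11.3×10⁻⁶×1.593 + 19.2×10⁻⁶×1.105 = 3.92169×10⁻⁵ m/K
ΔT = 3.85×10⁻³ / 3.92169×10⁻⁵ = 98.17 K
T = 20.9 + 98.17 = 119.07 °C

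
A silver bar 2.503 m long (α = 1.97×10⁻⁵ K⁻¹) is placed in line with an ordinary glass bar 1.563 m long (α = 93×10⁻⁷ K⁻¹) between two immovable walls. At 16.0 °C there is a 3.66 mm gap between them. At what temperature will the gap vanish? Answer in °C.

Gap closes when ΔL₁ + ΔL₂ = 3.66 mm = 3.66×10⁻³ m
(α₁L₁ + α₂L₂)ΔT = g
α₁L₁ + α₂L₂ = 1.97×10⁻⁵×2.503 + 93×10⁻⁷×1.563 = 6.3845×10⁻⁵ m/K
ΔT = 3.66×10⁻³ / 6.3845×10⁻⁵ = 57.326 K
T = 16.0 + 57.326 = 73.326 °C

T = 73.3 °C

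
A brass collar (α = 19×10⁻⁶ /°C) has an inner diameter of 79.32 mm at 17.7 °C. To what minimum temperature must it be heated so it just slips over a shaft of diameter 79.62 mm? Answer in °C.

T = 217 °C

Required Δd = 79.62 − 79.32 = 0.30 mm
Δd = αd₀ΔT ⇒ ΔT = Δd/(αd₀) = 0.30 / (19×10⁻⁶ × 79.32) = 199.06 K
T_min = 17.7 + 199.06 = 216.76 °C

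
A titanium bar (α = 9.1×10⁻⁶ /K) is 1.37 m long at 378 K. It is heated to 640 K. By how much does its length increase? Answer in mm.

|ΔT| = |640 − 378| = 262 K
ΔL = αL₀ΔT = (9.1×10⁻⁶)(1.37)(262) = 3.27×10⁻³ m

ΔL = 3.27 mm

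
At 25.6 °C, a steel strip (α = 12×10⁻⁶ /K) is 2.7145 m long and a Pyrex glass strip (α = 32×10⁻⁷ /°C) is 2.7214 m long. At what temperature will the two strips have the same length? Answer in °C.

Equal length when α₁L₁ΔT − α₂L₂ΔT = L₂ − L₁ = 6.90×10⁻³ m
α₁L₁ = 3.2574×10⁻⁵, α₂L₂ = 8.70848×10⁻⁶ → Δ(αL) = 2.386552×10⁻⁵ m/K
ΔT = 6.90×10⁻³ / 2.386552×10⁻⁵ = 289.120 K, so T = 25.6 + 289.120 = 314.720 °C

T = 314.7 °C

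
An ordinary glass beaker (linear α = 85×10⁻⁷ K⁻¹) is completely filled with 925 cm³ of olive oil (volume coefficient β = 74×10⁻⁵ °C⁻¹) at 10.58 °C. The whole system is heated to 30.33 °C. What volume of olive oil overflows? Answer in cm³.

The beaker also expands: β_container ≈ 3α = 2.55×10⁻⁵ /K
Net overflow = V₀(β_liq − 3α_cont)ΔT
β − 3α = 7.40×10⁻⁴ − 2.55×10⁻⁵ = 7.145×10⁻⁴ /K; ΔT = 19.75 K
ΔV = 925 × 7.145×10⁻⁴ × 19.75 = 13.1 cm³

13.1 cm³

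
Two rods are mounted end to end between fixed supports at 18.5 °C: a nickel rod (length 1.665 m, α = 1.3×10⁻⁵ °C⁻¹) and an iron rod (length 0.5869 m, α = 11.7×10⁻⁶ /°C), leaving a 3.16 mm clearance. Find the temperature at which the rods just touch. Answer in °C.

T = 129 °C

α₁L₁ = 2.1645×10⁻⁵ m/K, α₂L₂ = 6.86673×10⁻⁶ m/K → total 2.851173×10⁻⁵ m/K
ΔT = g/(α₁L₁+α₂L₂) = 3.16×10⁻³ / 2.851173×10⁻⁵ = 110.83 K
T = 18.5 + 110.83 = 129.33 °C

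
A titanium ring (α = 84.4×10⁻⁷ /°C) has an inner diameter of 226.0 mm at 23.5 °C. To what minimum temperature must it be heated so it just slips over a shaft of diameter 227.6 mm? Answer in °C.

Required Δd = 227.6 − 226.0 = 1.6 mm
Δd = αd₀ΔT ⇒ ΔT = Δd/(αd₀) = 1.6 / (84.4×10⁻⁷ × 226.0) = 838.82 K
T_min = 23.5 + 838.82 = 862.32 °C

T = 862 °C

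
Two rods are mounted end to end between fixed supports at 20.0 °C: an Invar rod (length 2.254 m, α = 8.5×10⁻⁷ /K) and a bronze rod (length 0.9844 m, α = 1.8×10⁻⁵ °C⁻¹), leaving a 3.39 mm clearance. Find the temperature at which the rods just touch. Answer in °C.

T = 193 °C

Gap closes when ΔL₁ + ΔL₂ = 3.39 mm = 3.39×10⁻³ m
(α₁L₁ + α₂L₂)ΔT = g
α₁L₁ + α₂L₂ = 8.5×10⁻⁷×2.254 + 1.8×10⁻⁵×0.9844 = 1.96351×10⁻⁵ m/K
ΔT = 3.39×10⁻³ / 1.96351×10⁻⁵ = 172.65 K
T = 20.0 + 172.65 = 192.65 °C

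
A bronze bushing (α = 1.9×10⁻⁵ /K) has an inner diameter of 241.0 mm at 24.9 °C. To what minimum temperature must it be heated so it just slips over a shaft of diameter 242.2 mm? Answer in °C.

T = 287 °C

Required Δd = 242.2 − 241.0 = 1.2 mm
Δd = αd₀ΔT ⇒ ΔT = Δd/(αd₀) = 1.2 / (1.9×10⁻⁵ × 241.0) = 262.07 K
T_min = 24.9 + 262.07 = 286.97 °C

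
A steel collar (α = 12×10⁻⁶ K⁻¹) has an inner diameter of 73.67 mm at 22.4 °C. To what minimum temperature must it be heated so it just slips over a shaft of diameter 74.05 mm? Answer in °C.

T = 452 °C

Required Δd = 74.05 − 73.67 = 0.38 mm
Δd = αd₀ΔT ⇒ ΔT = Δd/(αd₀) = 0.38 / (12×10⁻⁶ × 73.67) = 429.84 K
T_min = 22.4 + 429.84 = 452.24 °C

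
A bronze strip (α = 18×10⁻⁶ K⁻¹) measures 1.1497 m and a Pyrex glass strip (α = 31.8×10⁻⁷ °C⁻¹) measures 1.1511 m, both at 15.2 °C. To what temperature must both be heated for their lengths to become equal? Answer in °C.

L₁(1 + α₁ΔT) = L₂(1 + α₂ΔT) ⇒ ΔT = (L₂ − L₁)/(α₁L₁ − α₂L₂)
L₂ − L₁ = 1.1511 − 1.1497 = 1.40×10⁻³ m
α₁L₁ − α₂L₂ = 18×10⁻⁶×1.1497 − 31.8×10⁻⁷×1.1511 = 1.7034102×10⁻⁵ m/K
ΔT = 1.40×10⁻³ / 1.7034102×10⁻⁵ = 82.1881 K
T = 15.2 + 82.1881 = 97.3881 °C

T = 97.39 °C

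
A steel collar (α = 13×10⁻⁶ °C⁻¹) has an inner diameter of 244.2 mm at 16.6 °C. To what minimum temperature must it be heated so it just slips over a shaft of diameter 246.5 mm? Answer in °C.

T = 741 °C

Required Δd = 246.5 − 244.2 = 2.3 mm
Δd = αd₀ΔT ⇒ ΔT = Δd/(αd₀) = 2.3 / (13×10⁻⁶ × 244.2) = 724.50 K
T_min = 16.6 + 724.50 = 741.10 °C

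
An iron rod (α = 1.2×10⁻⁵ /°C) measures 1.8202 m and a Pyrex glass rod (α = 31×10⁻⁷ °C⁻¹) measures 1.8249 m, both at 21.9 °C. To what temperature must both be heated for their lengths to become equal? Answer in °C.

T = 312.3 °C

Equal length when α₁L₁ΔT − α₂L₂ΔT = L₂ − L₁ = 4.70×10⁻³ m
α₁L₁ = 2.18424×10⁻⁵, α₂L₂ = 5.65719×10⁻⁶ → Δ(αL) = 1.618521×10⁻⁵ m/K
ΔT = 4.70×10⁻³ / 1.618521×10⁻⁵ = 290.389 K, so T = 21.9 + 290.389 = 312.289 °C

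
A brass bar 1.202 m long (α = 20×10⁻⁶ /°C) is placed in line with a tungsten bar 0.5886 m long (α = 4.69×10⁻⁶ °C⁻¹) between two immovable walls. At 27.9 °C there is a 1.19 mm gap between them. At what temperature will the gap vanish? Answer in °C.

T = 72.3 °C

α₁L₁ = 2.404×10⁻⁵ m/K, α₂L₂ = 2.760534×10⁻⁶ m/K → total 2.6800534×10⁻⁵ m/K
ΔT = g/(α₁L₁+α₂L₂) = 1.19×10⁻³ / 2.6800534×10⁻⁵ = 44.402 K
T = 27.9 + 44.402 = 72.302 °C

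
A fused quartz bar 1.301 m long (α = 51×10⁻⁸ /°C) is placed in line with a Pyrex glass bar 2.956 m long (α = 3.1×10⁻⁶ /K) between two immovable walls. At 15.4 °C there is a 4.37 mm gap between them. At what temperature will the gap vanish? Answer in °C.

T = 460 °C

α₁L₁ = 6.6351×10⁻⁷ m/K, α₂L₂ = 9.1636×10⁻⁶ m/K → total 9.82711×10⁻⁶ m/K
ΔT = g/(α₁L₁+α₂L₂) = 4.37×10⁻³ / 9.82711×10⁻⁶ = 444.69 K
T = 15.4 + 444.69 = 460.09 °C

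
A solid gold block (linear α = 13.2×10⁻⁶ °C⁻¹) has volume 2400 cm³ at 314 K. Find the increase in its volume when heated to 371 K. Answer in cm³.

ΔV = 5.42 cm³

Isotropic solid: β ≈ 3α = 4.0×10⁻⁵ /K; ΔT = 57 K
ΔV = 3αV₀ΔT = 3(13.2×10⁻⁶)(2400)(57) = 5.42 cm³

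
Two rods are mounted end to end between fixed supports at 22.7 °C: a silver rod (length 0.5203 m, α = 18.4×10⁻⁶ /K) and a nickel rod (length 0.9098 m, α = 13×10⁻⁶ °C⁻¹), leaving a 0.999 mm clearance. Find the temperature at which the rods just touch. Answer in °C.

T = 69.4 °C

α₁L₁ = 9.57352×10⁻⁶ m/K, α₂L₂ = 1.18274×10⁻⁵ m/K → total 2.140092×10⁻⁵ m/K
ΔT = g/(α₁L₁+α₂L₂) = 9.99×10⁻⁴ / 2.140092×10⁻⁵ = 46.680 K
T = 22.7 + 46.680 = 69.380 °C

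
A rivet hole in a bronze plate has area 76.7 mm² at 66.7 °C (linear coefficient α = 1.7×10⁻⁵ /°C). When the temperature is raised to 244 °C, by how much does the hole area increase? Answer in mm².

Area coefficient ≈ 2α; |ΔT| = 177.3 K
ΔA = 2αA₀ΔT = 2(1.7×10⁻⁵)(76.7)(177.3) = 0.462 mm²

ΔA = 0.462 mm²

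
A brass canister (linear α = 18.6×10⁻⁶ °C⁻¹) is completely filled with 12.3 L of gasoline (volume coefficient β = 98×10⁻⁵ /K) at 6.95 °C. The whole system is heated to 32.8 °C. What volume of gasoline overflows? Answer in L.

The canister also expands: β_container ≈ 3α = 5.58×10⁻⁵ /K
Net overflow = V₀(β_liq − 3α_cont)ΔT
β − 3α = 9.80×10⁻⁴ − 5.58×10⁻⁵ = 9.242×10⁻⁴ /K; ΔT = 25.85 K
ΔV = 12.3 × 9.242×10⁻⁴ × 25.85 = 0.294 L

0.294 L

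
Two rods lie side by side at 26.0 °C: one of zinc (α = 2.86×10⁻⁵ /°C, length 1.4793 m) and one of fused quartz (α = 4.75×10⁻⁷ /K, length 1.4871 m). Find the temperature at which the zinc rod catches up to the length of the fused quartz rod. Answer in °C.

T = 213.5 °C

Equal length when α₁L₁ΔT − α₂L₂ΔT = L₂ − L₁ = 7.80×10⁻³ m
α₁L₁ = 4.230798×10⁻⁵, α₂L₂ = 7.063725×10⁻⁷ → Δ(αL) = 4.16016075×10⁻⁵ m/K
ΔT = 7.80×10⁻³ / 4.16016075×10⁻⁵ = 187.493 K, so T = 26.0 + 187.493 = 213.493 °C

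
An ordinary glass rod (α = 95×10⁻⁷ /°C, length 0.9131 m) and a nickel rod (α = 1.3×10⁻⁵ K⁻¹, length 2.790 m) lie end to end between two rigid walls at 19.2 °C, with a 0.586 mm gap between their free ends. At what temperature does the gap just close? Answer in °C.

Gap closes when ΔL₁ + ΔL₂ = 0.586 mm = 5.86×10⁻⁴ m
(α₁L₁ + α₂L₂)ΔT = g
α₁L₁ + α₂L₂ = 95×10⁻⁷×0.9131 + 1.3×10⁻⁵×2.790 = 4.494445×10⁻⁵ m/K
ΔT = 5.86×10⁻⁴ / 4.494445×10⁻⁵ = 13.038 K
T = 19.2 + 13.038 = 32.238 °C

T = 32.2 °C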